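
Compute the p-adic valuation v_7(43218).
v_7(43218) = 4

v_7(n) is the largest exponent k such that 7^k divides n. Factor out: 43218 = 7^4 · 18. (Sign doesn't affect v_p.) So v_7(43218) = 4.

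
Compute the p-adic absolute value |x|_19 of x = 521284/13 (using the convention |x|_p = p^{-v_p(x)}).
|521284/13|_19 = 1/130321

Step 1 — compute v_19(x) by factoring powers of 19 out of the numerator and denominator: v_19(521284/13) = 4. Step 2 — apply |x|_p = p^{-v_p(x)} = 19^{-4} = 1/130321.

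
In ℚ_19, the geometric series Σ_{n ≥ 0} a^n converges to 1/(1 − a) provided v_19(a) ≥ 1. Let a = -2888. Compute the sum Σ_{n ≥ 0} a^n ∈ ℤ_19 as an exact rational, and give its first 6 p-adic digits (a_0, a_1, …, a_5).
Σ a^n = 1/(1 − a) = 1/2889;  first 6 digits = (1, 0, 11, 18, 6, 3)

v_19(a) = 2 ≥ 1, so the series converges in ℤ_19 to 1/(1 − a) = 1/(1 − (-2888)) = 1/2889. Expand this rational in ℤ_19: compute digits iteratively via d_i = x_i mod 19, x_{i+1} = (x_i − d_i)/19. The first 6 digits are (1, 0, 11, 18, 6, 3).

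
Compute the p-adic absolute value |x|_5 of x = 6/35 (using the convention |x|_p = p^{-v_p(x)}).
|6/35|_5 = 5

Step 1 — compute v_5(x) by factoring powers of 5 out of the numerator and denominator: v_5(6/35) = -1. Step 2 — apply |x|_p = p^{-v_p(x)} = 5^{1} = 5.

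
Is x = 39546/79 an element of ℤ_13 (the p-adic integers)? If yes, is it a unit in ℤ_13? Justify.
x ∈ ℤ_13 but not a unit; v_13(x) = 3 > 0

ℤ_13 = {x ∈ ℚ_13 : v_13(x) ≥ 0} and ℤ_13^× = {x ∈ ℤ_13 : v_13(x) = 0}. Here v_13(39546/79) = v_13(num) − v_13(den) = 3; compare against these criteria.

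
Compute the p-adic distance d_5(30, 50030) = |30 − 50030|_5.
d_5(30, 50030) = 1/3125

Step 1 — x − y = 30 − 50030 = -50000. Step 2 — v_5(-50000) = 5 (factor: -50000 = −(5^5 · 16); the sign does not affect v_p). Step 3 — |x − y|_5 = 5^{-5} = 1/3125.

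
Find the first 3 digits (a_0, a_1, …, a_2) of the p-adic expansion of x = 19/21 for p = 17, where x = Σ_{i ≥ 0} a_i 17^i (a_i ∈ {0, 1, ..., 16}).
(a_0, …, a_2) = (9, 6, 15)

v_17(19/21) = 0 (numerator and denominator both coprime to 17), so x ∈ ℤ_17^×. Compute digits iteratively via a_i = x_i mod 17, x_{i+1} = (x_i − a_i)/17, with x_0 = x:
  x_0 = 19/21;  a_0 = 9;  x_1 = (x_0 − 9)/17 = -10/21
  x_1 = -10/21;  a_1 = 6;  x_2 = (x_1 − 6)/17 = -8/21
  x_2 = -8/21;  a_2 = 15;  x_3 = (x_2 − 15)/17 = -19/21
Digits: (9, 6, 15).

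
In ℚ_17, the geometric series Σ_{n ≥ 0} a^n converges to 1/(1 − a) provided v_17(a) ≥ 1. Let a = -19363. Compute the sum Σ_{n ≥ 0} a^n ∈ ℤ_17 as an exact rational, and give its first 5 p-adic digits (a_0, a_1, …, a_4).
Σ a^n = 1/(1 − a) = 1/19364;  first 5 digits = (1, 0, 1, 13, 0)

v_17(a) = 2 ≥ 1, so the series converges in ℤ_17 to 1/(1 − a) = 1/(1 − (-19363)) = 1/19364. Expand this rational in ℤ_17: compute digits iteratively via d_i = x_i mod 17, x_{i+1} = (x_i − d_i)/17. The first 5 digits are (1, 0, 1, 13, 0).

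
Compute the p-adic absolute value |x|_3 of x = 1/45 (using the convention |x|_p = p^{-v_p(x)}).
|1/45|_3 = 9

Step 1 — compute v_3(x) by factoring powers of 3 out of the numerator and denominator: v_3(1/45) = -2. Step 2 — apply |x|_p = p^{-v_p(x)} = 3^{2} = 9.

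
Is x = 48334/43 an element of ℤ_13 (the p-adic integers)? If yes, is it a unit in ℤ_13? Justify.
x ∈ ℤ_13 but not a unit; v_13(x) = 3 > 0

ℤ_13 = {x ∈ ℚ_13 : v_13(x) ≥ 0} and ℤ_13^× = {x ∈ ℤ_13 : v_13(x) = 0}. Here v_13(48334/43) = v_13(num) − v_13(den) = 3; compare against these criteria.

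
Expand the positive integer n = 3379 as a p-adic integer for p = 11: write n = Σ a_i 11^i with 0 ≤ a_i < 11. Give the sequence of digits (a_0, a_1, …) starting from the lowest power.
(a_0, a_1, …) = (2, 10, 5, 2)

Repeated division by 11 gives the digits low-to-high: 3379 = 2 + 10·11^1 + 5·11^2 + 2·11^3. Digit sequence: (2, 10, 5, 2).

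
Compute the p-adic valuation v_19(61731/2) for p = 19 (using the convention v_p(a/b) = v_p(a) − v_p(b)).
v_19(61731/2) = 3

Factor powers of 19 from the numerator and denominator of the reduced fraction: 61731 = 19^3 · 9 and 2 = 19^0 · 2. Apply v_p(a/b) = v_p(a) − v_p(b): v_19(61731/2) = 3 − 0 = 3.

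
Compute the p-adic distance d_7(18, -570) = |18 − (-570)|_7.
d_7(18, -570) = 1/49

Step 1 — x − y = 18 − (-570) = 588. Step 2 — v_7(588) = 2 (factor: 588 = (7^2 · 12); the sign does not affect v_p). Step 3 — |x − y|_7 = 7^{-2} = 1/49.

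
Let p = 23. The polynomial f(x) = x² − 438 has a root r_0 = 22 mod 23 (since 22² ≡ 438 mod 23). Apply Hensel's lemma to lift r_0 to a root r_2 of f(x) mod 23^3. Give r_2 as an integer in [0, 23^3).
r_2 = 6922 (mod 12167)

Hensel's recurrence: r_{i+1} = r_i − f(r_i)·(f′(r_i))^{-1} mod 23^{i+2}, with f′(x) = 2x. Iterate:
  r_0 = 22 (mod 23)
  r_1 = 45 (mod 529)
  r_2 = 6922 (mod 12167)
Final: r_2 = 6922, and one checks f(r_2) ≡ 0 mod 23^3.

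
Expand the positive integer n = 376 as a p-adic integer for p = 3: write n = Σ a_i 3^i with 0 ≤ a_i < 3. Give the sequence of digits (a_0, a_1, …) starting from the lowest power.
(a_0, a_1, …) = (1, 2, 2, 1, 1, 1)

Repeated division by 3 gives the digits low-to-high: 376 = 1 + 2·3^1 + 2·3^2 + 1·3^3 + 1·3^4 + 1·3^5. Digit sequence: (1, 2, 2, 1, 1, 1).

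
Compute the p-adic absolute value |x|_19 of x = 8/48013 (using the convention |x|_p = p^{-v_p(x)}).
|8/48013|_19 = 6859

Step 1 — compute v_19(x) by factoring powers of 19 out of the numerator and denominator: v_19(8/48013) = -3. Step 2 — apply |x|_p = p^{-v_p(x)} = 19^{3} = 6859.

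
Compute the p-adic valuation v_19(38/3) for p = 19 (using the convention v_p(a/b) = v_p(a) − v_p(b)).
v_19(38/3) = 1

Factor powers of 19 from the numerator and denominator of the reduced fraction: 38 = 19^1 · 2 and 3 = 19^0 · 3. Apply v_p(a/b) = v_p(a) − v_p(b): v_19(38/3) = 1 − 0 = 1.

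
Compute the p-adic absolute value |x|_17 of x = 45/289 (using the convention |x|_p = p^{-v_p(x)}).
|45/289|_17 = 289

Step 1 — compute v_17(x) by factoring powers of 17 out of the numerator and denominator: v_17(45/289) = -2. Step 2 — apply |x|_p = p^{-v_p(x)} = 17^{2} = 289.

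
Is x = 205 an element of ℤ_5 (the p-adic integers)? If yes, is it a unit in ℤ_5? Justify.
x ∈ ℤ_5 but not a unit; v_5(x) = 1 > 0

ℤ_5 = {x ∈ ℚ_5 : v_5(x) ≥ 0} and ℤ_5^× = {x ∈ ℤ_5 : v_5(x) = 0}. Here v_5(205) = v_5(num) − v_5(den) = 1; compare against these criteria.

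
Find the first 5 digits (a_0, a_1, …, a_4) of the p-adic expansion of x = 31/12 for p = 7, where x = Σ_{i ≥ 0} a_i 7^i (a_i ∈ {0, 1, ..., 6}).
(a_0, …, a_4) = (2, 3, 6, 2, 6)

v_7(31/12) = 0 (numerator and denominator both coprime to 7), so x ∈ ℤ_7^×. Compute digits iteratively via a_i = x_i mod 7, x_{i+1} = (x_i − a_i)/7, with x_0 = x:
  x_0 = 31/12;  a_0 = 2;  x_1 = (x_0 − 2)/7 = 1/12
  x_1 = 1/12;  a_1 = 3;  x_2 = (x_1 − 3)/7 = -5/12
  x_2 = -5/12;  a_2 = 6;  x_3 = (x_2 − 6)/7 = -11/12
  x_3 = -11/12;  a_3 = 2;  x_4 = (x_3 − 2)/7 = -5/12
  x_4 = -5/12;  a_4 = 6;  x_5 = (x_4 − 6)/7 = -11/12
Digits: (2, 3, 6, 2, 6).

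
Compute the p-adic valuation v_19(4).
v_19(4) = 0

v_19(n) is the largest exponent k such that 19^k divides n. Factor out: 4 = 19^0 · 4. (Sign doesn't affect v_p.) So v_19(4) = 0.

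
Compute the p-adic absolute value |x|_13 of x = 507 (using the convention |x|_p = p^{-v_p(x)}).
|507|_13 = 1/169

Step 1 — compute v_13(x) by factoring powers of 13 out of the numerator and denominator: v_13(507) = 2. Step 2 — apply |x|_p = p^{-v_p(x)} = 13^{-2} = 1/169.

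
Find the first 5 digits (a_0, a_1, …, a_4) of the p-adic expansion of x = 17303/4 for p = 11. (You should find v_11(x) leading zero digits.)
(a_0, …, a_4) = (0, 0, 0, 6, 8)

v_11(17303/4) = 3, so a_0 = ... = a_2 = 0. Factor out: x = 11^3 · u with u = 13/4 a unit in ℤ_11. Expand u iteratively via a_{v+i} = u_i mod 11, u_{i+1} = (u_i − a_{v+i})/11:
  u_0 = 13/4;  a_3 = 6;  u_1 = (u_0 − 6)/11 = -1/4
  u_1 = -1/4;  a_4 = 8;  u_2 = (u_1 − 8)/11 = -3/4
Digits: (0, 0, 0, 6, 8).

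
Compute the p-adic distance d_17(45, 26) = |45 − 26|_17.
d_17(45, 26) = 1

Step 1 — x − y = 45 − 26 = 19. Step 2 — v_17(19) = 0 (factor: 19 = (17^0 · 19); the sign does not affect v_p). Step 3 — |x − y|_17 = 17^{0} = 1.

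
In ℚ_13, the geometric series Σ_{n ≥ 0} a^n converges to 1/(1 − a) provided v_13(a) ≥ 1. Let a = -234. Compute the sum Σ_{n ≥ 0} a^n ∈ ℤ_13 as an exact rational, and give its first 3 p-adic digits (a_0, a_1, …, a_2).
Σ a^n = 1/(1 − a) = 1/235;  first 3 digits = (1, 8, 10)

v_13(a) = 1 ≥ 1, so the series converges in ℤ_13 to 1/(1 − a) = 1/(1 − (-234)) = 1/235. Expand this rational in ℤ_13: compute digits iteratively via d_i = x_i mod 13, x_{i+1} = (x_i − d_i)/13. The first 3 digits are (1, 8, 10).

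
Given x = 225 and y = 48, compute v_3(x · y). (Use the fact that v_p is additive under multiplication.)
v_3(10800) = 3

v_p(x) = 2 (factor: 225 = 3^2 · 25); v_p(y) = 1 (factor: 48 = 3^1 · 16). Additivity: v_p(xy) = v_p(x) + v_p(y) = 2 + 1 = 3. (Direct check: xy = 10800 = 3^3 · (400).)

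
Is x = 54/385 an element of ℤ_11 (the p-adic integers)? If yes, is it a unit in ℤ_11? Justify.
x ∉ ℤ_11 (v_11(x) = -1 < 0)

ℤ_11 = {x ∈ ℚ_11 : v_11(x) ≥ 0} and ℤ_11^× = {x ∈ ℤ_11 : v_11(x) = 0}. Here v_11(54/385) = v_11(num) − v_11(den) = -1; compare against these criteria.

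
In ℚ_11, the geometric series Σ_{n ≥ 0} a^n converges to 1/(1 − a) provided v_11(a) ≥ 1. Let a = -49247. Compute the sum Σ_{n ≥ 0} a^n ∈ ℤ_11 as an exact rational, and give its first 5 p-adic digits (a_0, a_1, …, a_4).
Σ a^n = 1/(1 − a) = 1/49248;  first 5 digits = (1, 0, 0, 7, 7)

v_11(a) = 3 ≥ 1, so the series converges in ℤ_11 to 1/(1 − a) = 1/(1 − (-49247)) = 1/49248. Expand this rational in ℤ_11: compute digits iteratively via d_i = x_i mod 11, x_{i+1} = (x_i − d_i)/11. The first 5 digits are (1, 0, 0, 7, 7).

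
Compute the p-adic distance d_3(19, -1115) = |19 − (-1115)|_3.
d_3(19, -1115) = 1/81

Step 1 — x − y = 19 − (-1115) = 1134. Step 2 — v_3(1134) = 4 (factor: 1134 = (3^4 · 14); the sign does not affect v_p). Step 3 — |x − y|_3 = 3^{-4} = 1/81.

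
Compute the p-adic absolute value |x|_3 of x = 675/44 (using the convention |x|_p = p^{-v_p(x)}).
|675/44|_3 = 1/27

Step 1 — compute v_3(x) by factoring powers of 3 out of the numerator and denominator: v_3(675/44) = 3. Step 2 — apply |x|_p = p^{-v_p(x)} = 3^{-3} = 1/27.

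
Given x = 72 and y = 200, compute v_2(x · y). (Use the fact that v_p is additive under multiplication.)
v_2(14400) = 6

v_p(x) = 3 (factor: 72 = 2^3 · 9); v_p(y) = 3 (factor: 200 = 2^3 · 25). Additivity: v_p(xy) = v_p(x) + v_p(y) = 3 + 3 = 6. (Direct check: xy = 14400 = 2^6 · (225).)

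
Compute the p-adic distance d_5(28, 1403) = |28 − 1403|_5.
d_5(28, 1403) = 1/125

Step 1 — x − y = 28 − 1403 = -1375. Step 2 — v_5(-1375) = 3 (factor: -1375 = −(5^3 · 11); the sign does not affect v_p). Step 3 — |x − y|_5 = 5^{-3} = 1/125.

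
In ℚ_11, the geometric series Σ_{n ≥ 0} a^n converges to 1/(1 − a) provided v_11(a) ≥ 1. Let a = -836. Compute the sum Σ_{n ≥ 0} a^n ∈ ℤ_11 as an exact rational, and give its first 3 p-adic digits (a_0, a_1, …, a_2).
Σ a^n = 1/(1 − a) = 1/837;  first 3 digits = (1, 1, 5)

v_11(a) = 1 ≥ 1, so the series converges in ℤ_11 to 1/(1 − a) = 1/(1 − (-836)) = 1/837. Expand this rational in ℤ_11: compute digits iteratively via d_i = x_i mod 11, x_{i+1} = (x_i − d_i)/11. The first 3 digits are (1, 1, 5).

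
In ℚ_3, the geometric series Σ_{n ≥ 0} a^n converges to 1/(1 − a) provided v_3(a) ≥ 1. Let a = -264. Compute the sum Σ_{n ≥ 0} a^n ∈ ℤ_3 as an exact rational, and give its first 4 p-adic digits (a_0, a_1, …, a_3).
Σ a^n = 1/(1 − a) = 1/265;  first 4 digits = (1, 2, 1, 2)

v_3(a) = 1 ≥ 1, so the series converges in ℤ_3 to 1/(1 − a) = 1/(1 − (-264)) = 1/265. Expand this rational in ℤ_3: compute digits iteratively via d_i = x_i mod 3, x_{i+1} = (x_i − d_i)/3. The first 4 digits are (1, 2, 1, 2).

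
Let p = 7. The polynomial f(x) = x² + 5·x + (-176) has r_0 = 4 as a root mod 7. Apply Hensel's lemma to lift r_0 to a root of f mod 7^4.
r_3 = 11 (mod 2401)

Hensel: r_{i+1} = r_i − f(r_i)·(f′(r_i))^{-1} mod 7^{i+2}, f′(x) = 2x + 5. Iterate:
  r_0 = 4 (mod 7)
  r_1 = 11 (mod 49)
  r_2 = 11 (mod 343)
  r_3 = 11 (mod 2401)
Final: r = 11 satisfies f(r) ≡ 0 mod 7^4.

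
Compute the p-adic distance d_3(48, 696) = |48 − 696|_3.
d_3(48, 696) = 1/81

Step 1 — x − y = 48 − 696 = -648. Step 2 — v_3(-648) = 4 (factor: -648 = −(3^4 · 8); the sign does not affect v_p). Step 3 — |x − y|_3 = 3^{-4} = 1/81.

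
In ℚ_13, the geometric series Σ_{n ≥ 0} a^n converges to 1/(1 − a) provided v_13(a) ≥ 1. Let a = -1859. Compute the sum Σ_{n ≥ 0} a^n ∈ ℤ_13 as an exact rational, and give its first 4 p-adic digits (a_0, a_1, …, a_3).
Σ a^n = 1/(1 − a) = 1/1860;  first 4 digits = (1, 0, 2, 12)

v_13(a) = 2 ≥ 1, so the series converges in ℤ_13 to 1/(1 − a) = 1/(1 − (-1859)) = 1/1860. Expand this rational in ℤ_13: compute digits iteratively via d_i = x_i mod 13, x_{i+1} = (x_i − d_i)/13. The first 4 digits are (1, 0, 2, 12).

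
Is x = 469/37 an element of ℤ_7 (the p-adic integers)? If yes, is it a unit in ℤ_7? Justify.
x ∈ ℤ_7 but not a unit; v_7(x) = 1 > 0

ℤ_7 = {x ∈ ℚ_7 : v_7(x) ≥ 0} and ℤ_7^× = {x ∈ ℤ_7 : v_7(x) = 0}. Here v_7(469/37) = v_7(num) − v_7(den) = 1; compare against these criteria.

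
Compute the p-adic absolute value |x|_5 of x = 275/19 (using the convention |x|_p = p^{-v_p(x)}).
|275/19|_5 = 1/25

Step 1 — compute v_5(x) by factoring powers of 5 out of the numerator and denominator: v_5(275/19) = 2. Step 2 — apply |x|_p = p^{-v_p(x)} = 5^{-2} = 1/25.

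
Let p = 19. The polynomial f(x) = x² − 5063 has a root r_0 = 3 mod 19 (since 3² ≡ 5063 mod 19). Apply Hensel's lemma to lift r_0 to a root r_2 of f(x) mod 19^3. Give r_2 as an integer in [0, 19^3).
r_2 = 5418 (mod 6859)

Hensel's recurrence: r_{i+1} = r_i − f(r_i)·(f′(r_i))^{-1} mod 19^{i+2}, with f′(x) = 2x. Iterate:
  r_0 = 3 (mod 19)
  r_1 = 3 (mod 361)
  r_2 = 5418 (mod 6859)
Final: r_2 = 5418, and one checks f(r_2) ≡ 0 mod 19^3.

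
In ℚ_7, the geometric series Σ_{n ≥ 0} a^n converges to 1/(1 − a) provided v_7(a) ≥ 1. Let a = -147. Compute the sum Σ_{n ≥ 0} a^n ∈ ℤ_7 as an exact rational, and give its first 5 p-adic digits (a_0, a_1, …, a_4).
Σ a^n = 1/(1 − a) = 1/148;  first 5 digits = (1, 0, 4, 6, 1)

v_7(a) = 2 ≥ 1, so the series converges in ℤ_7 to 1/(1 − a) = 1/(1 − (-147)) = 1/148. Expand this rational in ℤ_7: compute digits iteratively via d_i = x_i mod 7, x_{i+1} = (x_i − d_i)/7. The first 5 digits are (1, 0, 4, 6, 1).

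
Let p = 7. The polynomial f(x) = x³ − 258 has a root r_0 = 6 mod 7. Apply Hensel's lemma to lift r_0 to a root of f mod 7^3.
r_2 = 69 (mod 343)

Hensel: r_{i+1} = r_i − f(r_i)/f′(r_i) mod 7^{i+2}, where f′(x) = 3x². Iterate:
  r_0 = 6 (mod 7)
  r_1 = 20 (mod 49)
  r_2 = 69 (mod 343)
Final: r = 69 with f(r) ≡ 0 mod 7^3.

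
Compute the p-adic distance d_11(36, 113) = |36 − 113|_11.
d_11(36, 113) = 1/11

Step 1 — x − y = 36 − 113 = -77. Step 2 — v_11(-77) = 1 (factor: -77 = −(11^1 · 7); the sign does not affect v_p). Step 3 — |x − y|_11 = 11^{-1} = 1/11.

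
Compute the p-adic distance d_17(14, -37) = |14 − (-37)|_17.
d_17(14, -37) = 1/17

Step 1 — x − y = 14 − (-37) = 51. Step 2 — v_17(51) = 1 (factor: 51 = (17^1 · 3); the sign does not affect v_p). Step 3 — |x − y|_17 = 17^{-1} = 1/17.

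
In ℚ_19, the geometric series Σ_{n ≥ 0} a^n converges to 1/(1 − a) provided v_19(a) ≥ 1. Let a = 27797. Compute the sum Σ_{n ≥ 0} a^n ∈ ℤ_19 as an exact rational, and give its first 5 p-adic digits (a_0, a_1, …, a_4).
Σ a^n = 1/(1 − a) = -1/27796;  first 5 digits = (1, 0, 1, 4, 1)

v_19(a) = 2 ≥ 1, so the series converges in ℤ_19 to 1/(1 − a) = 1/(1 − 27797) = -1/27796. Expand this rational in ℤ_19: compute digits iteratively via d_i = x_i mod 19, x_{i+1} = (x_i − d_i)/19. The first 5 digits are (1, 0, 1, 4, 1).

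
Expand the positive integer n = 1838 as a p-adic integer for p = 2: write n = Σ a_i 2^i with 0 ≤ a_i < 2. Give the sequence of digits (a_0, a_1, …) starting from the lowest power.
(a_0, a_1, …) = (0, 1, 1, 1, 0, 1, 0, 0, 1, 1, 1)

Repeated division by 2 gives the digits low-to-high: 1838 = 1·2^1 + 1·2^2 + 1·2^3 + 1·2^5 + 1·2^8 + 1·2^9 + 1·2^10. Digit sequence: (0, 1, 1, 1, 0, 1, 0, 0, 1, 1, 1).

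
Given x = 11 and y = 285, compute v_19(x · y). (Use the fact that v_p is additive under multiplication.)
v_19(3135) = 1

v_p(x) = 0 (factor: 11 = 19^0 · 11); v_p(y) = 1 (factor: 285 = 19^1 · 15). Additivity: v_p(xy) = v_p(x) + v_p(y) = 0 + 1 = 1. (Direct check: xy = 3135 = 19^1 · (165).)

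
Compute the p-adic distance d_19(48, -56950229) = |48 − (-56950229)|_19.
d_19(48, -56950229) = 1/2476099

Step 1 — x − y = 48 − (-56950229) = 56950277. Step 2 — v_19(56950277) = 5 (factor: 56950277 = (19^5 · 23); the sign does not affect v_p). Step 3 — |x − y|_19 = 19^{-5} = 1/2476099.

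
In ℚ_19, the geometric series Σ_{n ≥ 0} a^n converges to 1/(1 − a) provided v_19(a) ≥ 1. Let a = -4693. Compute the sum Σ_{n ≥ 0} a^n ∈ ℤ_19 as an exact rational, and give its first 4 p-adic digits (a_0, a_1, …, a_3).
Σ a^n = 1/(1 − a) = 1/4694;  first 4 digits = (1, 0, 6, 18)

v_19(a) = 2 ≥ 1, so the series converges in ℤ_19 to 1/(1 − a) = 1/(1 − (-4693)) = 1/4694. Expand this rational in ℤ_19: compute digits iteratively via d_i = x_i mod 19, x_{i+1} = (x_i − d_i)/19. The first 4 digits are (1, 0, 6, 18).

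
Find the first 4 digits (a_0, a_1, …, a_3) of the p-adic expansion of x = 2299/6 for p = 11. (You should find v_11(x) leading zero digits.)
(a_0, …, a_3) = (0, 0, 5, 9)

v_11(2299/6) = 2, so a_0 = ... = a_1 = 0. Factor out: x = 11^2 · u with u = 19/6 a unit in ℤ_11. Expand u iteratively via a_{v+i} = u_i mod 11, u_{i+1} = (u_i − a_{v+i})/11:
  u_0 = 19/6;  a_2 = 5;  u_1 = (u_0 − 5)/11 = -1/6
  u_1 = -1/6;  a_3 = 9;  u_2 = (u_1 − 9)/11 = -5/6
Digits: (0, 0, 5, 9).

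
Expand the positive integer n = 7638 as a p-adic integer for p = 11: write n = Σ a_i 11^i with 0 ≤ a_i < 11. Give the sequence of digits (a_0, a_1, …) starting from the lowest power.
(a_0, a_1, …) = (4, 1, 8, 5)

Repeated division by 11 gives the digits low-to-high: 7638 = 4 + 1·11^1 + 8·11^2 + 5·11^3. Digit sequence: (4, 1, 8, 5).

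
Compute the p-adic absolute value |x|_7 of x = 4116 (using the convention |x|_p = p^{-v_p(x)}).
|4116|_7 = 1/343

Step 1 — compute v_7(x) by factoring powers of 7 out of the numerator and denominator: v_7(4116) = 3. Step 2 — apply |x|_p = p^{-v_p(x)} = 7^{-3} = 1/343.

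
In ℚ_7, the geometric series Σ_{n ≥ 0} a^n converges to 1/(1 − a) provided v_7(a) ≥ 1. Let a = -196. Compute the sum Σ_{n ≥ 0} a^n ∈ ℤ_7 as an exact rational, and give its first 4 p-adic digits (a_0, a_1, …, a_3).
Σ a^n = 1/(1 − a) = 1/197;  first 4 digits = (1, 0, 3, 6)

v_7(a) = 2 ≥ 1, so the series converges in ℤ_7 to 1/(1 − a) = 1/(1 − (-196)) = 1/197. Expand this rational in ℤ_7: compute digits iteratively via d_i = x_i mod 7, x_{i+1} = (x_i − d_i)/7. The first 4 digits are (1, 0, 3, 6).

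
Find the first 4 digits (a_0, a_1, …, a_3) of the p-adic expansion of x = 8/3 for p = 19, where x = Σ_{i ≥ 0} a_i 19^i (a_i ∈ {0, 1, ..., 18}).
(a_0, …, a_3) = (9, 6, 6, 6)

v_19(8/3) = 0 (numerator and denominator both coprime to 19), so x ∈ ℤ_19^×. Compute digits iteratively via a_i = x_i mod 19, x_{i+1} = (x_i − a_i)/19, with x_0 = x:
  x_0 = 8/3;  a_0 = 9;  x_1 = (x_0 − 9)/19 = -1/3
  x_1 = -1/3;  a_1 = 6;  x_2 = (x_1 − 6)/19 = -1/3
  x_2 = -1/3;  a_2 = 6;  x_3 = (x_2 − 6)/19 = -1/3
  x_3 = -1/3;  a_3 = 6;  x_4 = (x_3 − 6)/19 = -1/3
Digits: (9, 6, 6, 6).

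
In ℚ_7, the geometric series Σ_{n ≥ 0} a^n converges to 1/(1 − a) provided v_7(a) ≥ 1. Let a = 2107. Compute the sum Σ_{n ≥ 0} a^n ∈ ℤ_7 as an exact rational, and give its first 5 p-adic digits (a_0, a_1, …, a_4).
Σ a^n = 1/(1 − a) = -1/2106;  first 5 digits = (1, 0, 1, 6, 1)

v_7(a) = 2 ≥ 1, so the series converges in ℤ_7 to 1/(1 − a) = 1/(1 − 2107) = -1/2106. Expand this rational in ℤ_7: compute digits iteratively via d_i = x_i mod 7, x_{i+1} = (x_i − d_i)/7. The first 5 digits are (1, 0, 1, 6, 1).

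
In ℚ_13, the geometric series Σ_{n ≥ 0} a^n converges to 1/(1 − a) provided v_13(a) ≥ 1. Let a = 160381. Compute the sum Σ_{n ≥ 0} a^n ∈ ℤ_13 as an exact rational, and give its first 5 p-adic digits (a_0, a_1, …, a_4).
Σ a^n = 1/(1 − a) = -1/160380;  first 5 digits = (1, 0, 0, 8, 5)

v_13(a) = 3 ≥ 1, so the series converges in ℤ_13 to 1/(1 − a) = 1/(1 − 160381) = -1/160380. Expand this rational in ℤ_13: compute digits iteratively via d_i = x_i mod 13, x_{i+1} = (x_i − d_i)/13. The first 5 digits are (1, 0, 0, 8, 5).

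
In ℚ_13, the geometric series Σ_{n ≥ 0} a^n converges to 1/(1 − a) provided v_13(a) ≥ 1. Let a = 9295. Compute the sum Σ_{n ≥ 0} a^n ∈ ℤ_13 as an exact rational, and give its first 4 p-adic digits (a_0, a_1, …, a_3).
Σ a^n = 1/(1 − a) = -1/9294;  first 4 digits = (1, 0, 3, 4)

v_13(a) = 2 ≥ 1, so the series converges in ℤ_13 to 1/(1 − a) = 1/(1 − 9295) = -1/9294. Expand this rational in ℤ_13: compute digits iteratively via d_i = x_i mod 13, x_{i+1} = (x_i − d_i)/13. The first 4 digits are (1, 0, 3, 4).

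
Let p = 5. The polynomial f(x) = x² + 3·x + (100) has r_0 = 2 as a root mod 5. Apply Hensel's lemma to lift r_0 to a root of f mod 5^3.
r_2 = 72 (mod 125)

Hensel: r_{i+1} = r_i − f(r_i)·(f′(r_i))^{-1} mod 5^{i+2}, f′(x) = 2x + 3. Iterate:
  r_0 = 2 (mod 5)
  r_1 = 22 (mod 25)
  r_2 = 72 (mod 125)
Final: r = 72 satisfies f(r) ≡ 0 mod 5^3.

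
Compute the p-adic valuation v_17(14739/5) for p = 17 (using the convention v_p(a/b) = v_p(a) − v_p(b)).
v_17(14739/5) = 3

Factor powers of 17 from the numerator and denominator of the reduced fraction: 14739 = 17^3 · 3 and 5 = 17^0 · 5. Apply v_p(a/b) = v_p(a) − v_p(b): v_17(14739/5) = 3 − 0 = 3.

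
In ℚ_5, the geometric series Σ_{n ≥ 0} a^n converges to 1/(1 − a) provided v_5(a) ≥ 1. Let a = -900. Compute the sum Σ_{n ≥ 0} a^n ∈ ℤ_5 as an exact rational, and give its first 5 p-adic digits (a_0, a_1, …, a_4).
Σ a^n = 1/(1 − a) = 1/901;  first 5 digits = (1, 0, 4, 2, 4)

v_5(a) = 2 ≥ 1, so the series converges in ℤ_5 to 1/(1 − a) = 1/(1 − (-900)) = 1/901. Expand this rational in ℤ_5: compute digits iteratively via d_i = x_i mod 5, x_{i+1} = (x_i − d_i)/5. The first 5 digits are (1, 0, 4, 2, 4).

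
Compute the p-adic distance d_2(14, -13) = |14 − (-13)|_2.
d_2(14, -13) = 1

Step 1 — x − y = 14 − (-13) = 27. Step 2 — v_2(27) = 0 (factor: 27 = (2^0 · 27); the sign does not affect v_p). Step 3 — |x − y|_2 = 2^{0} = 1.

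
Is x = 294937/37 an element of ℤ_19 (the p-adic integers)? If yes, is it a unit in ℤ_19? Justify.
x ∈ ℤ_19 but not a unit; v_19(x) = 3 > 0

ℤ_19 = {x ∈ ℚ_19 : v_19(x) ≥ 0} and ℤ_19^× = {x ∈ ℤ_19 : v_19(x) = 0}. Here v_19(294937/37) = v_19(num) − v_19(den) = 3; compare against these criteria.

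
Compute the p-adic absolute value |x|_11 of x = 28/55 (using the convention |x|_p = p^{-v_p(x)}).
|28/55|_11 = 11

Step 1 — compute v_11(x) by factoring powers of 11 out of the numerator and denominator: v_11(28/55) = -1. Step 2 — apply |x|_p = p^{-v_p(x)} = 11^{1} = 11.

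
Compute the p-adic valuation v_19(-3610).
v_19(-3610) = 2

v_19(n) is the largest exponent k such that 19^k divides n. Factor out: -3610 = -19^2 · 10. (Sign doesn't affect v_p.) So v_19(-3610) = 2.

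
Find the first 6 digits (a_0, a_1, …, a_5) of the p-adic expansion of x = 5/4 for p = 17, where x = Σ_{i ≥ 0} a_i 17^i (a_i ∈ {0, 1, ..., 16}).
(a_0, …, a_5) = (14, 12, 12, 12, 12, 12)

v_17(5/4) = 0 (numerator and denominator both coprime to 17), so x ∈ ℤ_17^×. Compute digits iteratively via a_i = x_i mod 17, x_{i+1} = (x_i − a_i)/17, with x_0 = x:
  x_0 = 5/4;  a_0 = 14;  x_1 = (x_0 − 14)/17 = -3/4
  x_1 = -3/4;  a_1 = 12;  x_2 = (x_1 − 12)/17 = -3/4
  x_2 = -3/4;  a_2 = 12;  x_3 = (x_2 − 12)/17 = -3/4
  x_3 = -3/4;  a_3 = 12;  x_4 = (x_3 − 12)/17 = -3/4
  x_4 = -3/4;  a_4 = 12;  x_5 = (x_4 − 12)/17 = -3/4
  x_5 = -3/4;  a_5 = 12;  x_6 = (x_5 − 12)/17 = -3/4
Digits: (14, 12, 12, 12, 12, 12).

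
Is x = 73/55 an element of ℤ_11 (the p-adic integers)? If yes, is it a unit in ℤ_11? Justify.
x ∉ ℤ_11 (v_11(x) = -1 < 0)

ℤ_11 = {x ∈ ℚ_11 : v_11(x) ≥ 0} and ℤ_11^× = {x ∈ ℤ_11 : v_11(x) = 0}. Here v_11(73/55) = v_11(num) − v_11(den) = -1; compare against these criteria.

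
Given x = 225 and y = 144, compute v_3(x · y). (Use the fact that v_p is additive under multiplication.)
v_3(32400) = 4

v_p(x) = 2 (factor: 225 = 3^2 · 25); v_p(y) = 2 (factor: 144 = 3^2 · 16). Additivity: v_p(xy) = v_p(x) + v_p(y) = 2 + 2 = 4. (Direct check: xy = 32400 = 3^4 · (400).)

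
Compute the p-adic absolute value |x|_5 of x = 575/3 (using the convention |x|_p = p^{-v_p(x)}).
|575/3|_5 = 1/25

Step 1 — compute v_5(x) by factoring powers of 5 out of the numerator and denominator: v_5(575/3) = 2. Step 2 — apply |x|_p = p^{-v_p(x)} = 5^{-2} = 1/25.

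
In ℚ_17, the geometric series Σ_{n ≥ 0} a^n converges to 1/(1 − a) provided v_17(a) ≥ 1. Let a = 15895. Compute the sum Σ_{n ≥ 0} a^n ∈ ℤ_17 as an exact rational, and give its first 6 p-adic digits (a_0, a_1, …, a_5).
Σ a^n = 1/(1 − a) = -1/15894;  first 6 digits = (1, 0, 4, 3, 16, 7)

v_17(a) = 2 ≥ 1, so the series converges in ℤ_17 to 1/(1 − a) = 1/(1 − 15895) = -1/15894. Expand this rational in ℤ_17: compute digits iteratively via d_i = x_i mod 17, x_{i+1} = (x_i − d_i)/17. The first 6 digits are (1, 0, 4, 3, 16, 7).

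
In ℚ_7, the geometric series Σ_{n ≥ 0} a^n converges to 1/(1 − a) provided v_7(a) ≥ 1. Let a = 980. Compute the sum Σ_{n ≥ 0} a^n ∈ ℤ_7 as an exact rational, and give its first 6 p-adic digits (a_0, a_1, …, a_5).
Σ a^n = 1/(1 − a) = -1/979;  first 6 digits = (1, 0, 6, 2, 1, 1)

v_7(a) = 2 ≥ 1, so the series converges in ℤ_7 to 1/(1 − a) = 1/(1 − 980) = -1/979. Expand this rational in ℤ_7: compute digits iteratively via d_i = x_i mod 7, x_{i+1} = (x_i − d_i)/7. The first 6 digits are (1, 0, 6, 2, 1, 1).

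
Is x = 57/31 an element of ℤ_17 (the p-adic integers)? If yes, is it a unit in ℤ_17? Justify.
x ∈ ℤ_17^× (unit); v_17(x) = 0

ℤ_17 = {x ∈ ℚ_17 : v_17(x) ≥ 0} and ℤ_17^× = {x ∈ ℤ_17 : v_17(x) = 0}. Here v_17(57/31) = v_17(num) − v_17(den) = 0; compare against these criteria.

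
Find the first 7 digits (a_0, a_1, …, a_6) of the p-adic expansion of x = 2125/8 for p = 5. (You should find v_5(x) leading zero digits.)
(a_0, …, a_6) = (0, 0, 0, 4, 4, 1, 4)

v_5(2125/8) = 3, so a_0 = ... = a_2 = 0. Factor out: x = 5^3 · u with u = 17/8 a unit in ℤ_5. Expand u iteratively via a_{v+i} = u_i mod 5, u_{i+1} = (u_i − a_{v+i})/5:
  u_0 = 17/8;  a_3 = 4;  u_1 = (u_0 − 4)/5 = -3/8
  u_1 = -3/8;  a_4 = 4;  u_2 = (u_1 − 4)/5 = -7/8
  u_2 = -7/8;  a_5 = 1;  u_3 = (u_2 − 1)/5 = -3/8
  u_3 = -3/8;  a_6 = 4;  u_4 = (u_3 − 4)/5 = -7/8
Digits: (0, 0, 0, 4, 4, 1, 4).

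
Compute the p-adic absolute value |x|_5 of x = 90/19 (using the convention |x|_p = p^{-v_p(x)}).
|90/19|_5 = 1/5

Step 1 — compute v_5(x) by factoring powers of 5 out of the numerator and denominator: v_5(90/19) = 1. Step 2 — apply |x|_p = p^{-v_p(x)} = 5^{-1} = 1/5.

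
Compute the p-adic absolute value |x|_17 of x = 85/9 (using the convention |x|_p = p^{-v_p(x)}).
|85/9|_17 = 1/17

Step 1 — compute v_17(x) by factoring powers of 17 out of the numerator and denominator: v_17(85/9) = 1. Step 2 — apply |x|_p = p^{-v_p(x)} = 17^{-1} = 1/17.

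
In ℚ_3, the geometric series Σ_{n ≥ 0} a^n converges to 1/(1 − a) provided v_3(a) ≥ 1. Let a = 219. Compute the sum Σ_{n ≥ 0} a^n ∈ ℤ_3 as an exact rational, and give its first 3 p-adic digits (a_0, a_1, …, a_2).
Σ a^n = 1/(1 − a) = -1/218;  first 3 digits = (1, 1, 1)

v_3(a) = 1 ≥ 1, so the series converges in ℤ_3 to 1/(1 − a) = 1/(1 − 219) = -1/218. Expand this rational in ℤ_3: compute digits iteratively via d_i = x_i mod 3, x_{i+1} = (x_i − d_i)/3. The first 3 digits are (1, 1, 1).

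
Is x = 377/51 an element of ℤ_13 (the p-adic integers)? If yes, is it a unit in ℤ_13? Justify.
x ∈ ℤ_13 but not a unit; v_13(x) = 1 > 0

ℤ_13 = {x ∈ ℚ_13 : v_13(x) ≥ 0} and ℤ_13^× = {x ∈ ℤ_13 : v_13(x) = 0}. Here v_13(377/51) = v_13(num) − v_13(den) = 1; compare against these criteria.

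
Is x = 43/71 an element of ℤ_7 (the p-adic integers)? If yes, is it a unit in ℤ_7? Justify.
x ∈ ℤ_7^× (unit); v_7(x) = 0

ℤ_7 = {x ∈ ℚ_7 : v_7(x) ≥ 0} and ℤ_7^× = {x ∈ ℤ_7 : v_7(x) = 0}. Here v_7(43/71) = v_7(num) − v_7(den) = 0; compare against these criteria.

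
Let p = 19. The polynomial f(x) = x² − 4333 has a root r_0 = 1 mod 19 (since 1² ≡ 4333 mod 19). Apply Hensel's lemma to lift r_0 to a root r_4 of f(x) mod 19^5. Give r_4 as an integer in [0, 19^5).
r_4 = 132488 (mod 2476099)

Hensel's recurrence: r_{i+1} = r_i − f(r_i)·(f′(r_i))^{-1} mod 19^{i+2}, with f′(x) = 2x. Iterate:
  r_0 = 1 (mod 19)
  r_1 = 1 (mod 361)
  r_2 = 2167 (mod 6859)
  r_3 = 2167 (mod 130321)
  r_4 = 132488 (mod 2476099)
Final: r_4 = 132488, and one checks f(r_4) ≡ 0 mod 19^5.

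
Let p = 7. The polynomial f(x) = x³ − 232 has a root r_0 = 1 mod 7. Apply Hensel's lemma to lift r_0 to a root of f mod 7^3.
r_2 = 323 (mod 343)

Hensel: r_{i+1} = r_i − f(r_i)/f′(r_i) mod 7^{i+2}, where f′(x) = 3x². Iterate:
  r_0 = 1 (mod 7)
  r_1 = 29 (mod 49)
  r_2 = 323 (mod 343)
Final: r = 323 with f(r) ≡ 0 mod 7^3.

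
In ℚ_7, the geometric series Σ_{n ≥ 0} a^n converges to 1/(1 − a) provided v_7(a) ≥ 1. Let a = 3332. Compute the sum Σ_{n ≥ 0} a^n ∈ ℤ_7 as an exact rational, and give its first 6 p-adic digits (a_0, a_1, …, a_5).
Σ a^n = 1/(1 − a) = -1/3331;  first 6 digits = (1, 0, 5, 2, 5, 2)

v_7(a) = 2 ≥ 1, so the series converges in ℤ_7 to 1/(1 − a) = 1/(1 − 3332) = -1/3331. Expand this rational in ℤ_7: compute digits iteratively via d_i = x_i mod 7, x_{i+1} = (x_i − d_i)/7. The first 6 digits are (1, 0, 5, 2, 5, 2).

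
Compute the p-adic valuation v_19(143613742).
v_19(143613742) = 5

v_19(n) is the largest exponent k such that 19^k divides n. Factor out: 143613742 = 19^5 · 58. (Sign doesn't affect v_p.) So v_19(143613742) = 5.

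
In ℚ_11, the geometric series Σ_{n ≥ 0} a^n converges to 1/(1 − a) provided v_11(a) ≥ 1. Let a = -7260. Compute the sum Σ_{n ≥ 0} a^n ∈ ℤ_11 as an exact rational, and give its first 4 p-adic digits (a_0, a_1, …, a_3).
Σ a^n = 1/(1 − a) = 1/7261;  first 4 digits = (1, 0, 6, 5)

v_11(a) = 2 ≥ 1, so the series converges in ℤ_11 to 1/(1 − a) = 1/(1 − (-7260)) = 1/7261. Expand this rational in ℤ_11: compute digits iteratively via d_i = x_i mod 11, x_{i+1} = (x_i − d_i)/11. The first 4 digits are (1, 0, 6, 5).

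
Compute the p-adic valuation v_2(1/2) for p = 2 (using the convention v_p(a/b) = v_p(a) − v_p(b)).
v_2(1/2) = -1

Factor powers of 2 from the numerator and denominator of the reduced fraction: 1 = 2^0 · 1 and 2 = 2^1 · 1. Apply v_p(a/b) = v_p(a) − v_p(b): v_2(1/2) = 0 − 1 = -1.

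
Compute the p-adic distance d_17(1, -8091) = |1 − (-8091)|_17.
d_17(1, -8091) = 1/289

Step 1 — x − y = 1 − (-8091) = 8092. Step 2 — v_17(8092) = 2 (factor: 8092 = (17^2 · 28); the sign does not affect v_p). Step 3 — |x − y|_17 = 17^{-2} = 1/289.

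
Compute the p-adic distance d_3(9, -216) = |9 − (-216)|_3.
d_3(9, -216) = 1/9

Step 1 — x − y = 9 − (-216) = 225. Step 2 — v_3(225) = 2 (factor: 225 = (3^2 · 25); the sign does not affect v_p). Step 3 — |x − y|_3 = 3^{-2} = 1/9.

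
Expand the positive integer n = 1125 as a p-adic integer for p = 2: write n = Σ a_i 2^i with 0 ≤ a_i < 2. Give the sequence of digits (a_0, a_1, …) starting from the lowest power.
(a_0, a_1, …) = (1, 0, 1, 0, 0, 1, 1, 0, 0, 0, 1)

Repeated division by 2 gives the digits low-to-high: 1125 = 1 + 1·2^2 + 1·2^5 + 1·2^6 + 1·2^10. Digit sequence: (1, 0, 1, 0, 0, 1, 1, 0, 0, 0, 1).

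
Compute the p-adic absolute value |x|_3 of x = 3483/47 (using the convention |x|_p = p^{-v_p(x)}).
|3483/47|_3 = 1/81

Step 1 — compute v_3(x) by factoring powers of 3 out of the numerator and denominator: v_3(3483/47) = 4. Step 2 — apply |x|_p = p^{-v_p(x)} = 3^{-4} = 1/81.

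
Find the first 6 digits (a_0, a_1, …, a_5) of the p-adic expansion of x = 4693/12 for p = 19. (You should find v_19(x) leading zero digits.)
(a_0, …, a_5) = (0, 0, 9, 17, 7, 17)

v_19(4693/12) = 2, so a_0 = ... = a_1 = 0. Factor out: x = 19^2 · u with u = 13/12 a unit in ℤ_19. Expand u iteratively via a_{v+i} = u_i mod 19, u_{i+1} = (u_i − a_{v+i})/19:
  u_0 = 13/12;  a_2 = 9;  u_1 = (u_0 − 9)/19 = -5/12
  u_1 = -5/12;  a_3 = 17;  u_2 = (u_1 − 17)/19 = -11/12
  u_2 = -11/12;  a_4 = 7;  u_3 = (u_2 − 7)/19 = -5/12
  u_3 = -5/12;  a_5 = 17;  u_4 = (u_3 − 17)/19 = -11/12
Digits: (0, 0, 9, 17, 7, 17).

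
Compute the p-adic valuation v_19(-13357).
v_19(-13357) = 2

v_19(n) is the largest exponent k such that 19^k divides n. Factor out: -13357 = -19^2 · 37. (Sign doesn't affect v_p.) So v_19(-13357) = 2.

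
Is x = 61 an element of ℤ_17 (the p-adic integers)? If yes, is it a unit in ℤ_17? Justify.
x ∈ ℤ_17^× (unit); v_17(x) = 0

ℤ_17 = {x ∈ ℚ_17 : v_17(x) ≥ 0} and ℤ_17^× = {x ∈ ℤ_17 : v_17(x) = 0}. Here v_17(61) = v_17(num) − v_17(den) = 0; compare against these criteria.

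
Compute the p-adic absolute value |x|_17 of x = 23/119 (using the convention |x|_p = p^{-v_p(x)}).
|23/119|_17 = 17

Step 1 — compute v_17(x) by factoring powers of 17 out of the numerator and denominator: v_17(23/119) = -1. Step 2 — apply |x|_p = p^{-v_p(x)} = 17^{1} = 17.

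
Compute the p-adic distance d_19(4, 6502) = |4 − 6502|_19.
d_19(4, 6502) = 1/361

Step 1 — x − y = 4 − 6502 = -6498. Step 2 — v_19(-6498) = 2 (factor: -6498 = −(19^2 · 18); the sign does not affect v_p). Step 3 — |x − y|_19 = 19^{-2} = 1/361.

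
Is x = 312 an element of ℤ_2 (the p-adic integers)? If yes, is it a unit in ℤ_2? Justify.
x ∈ ℤ_2 but not a unit; v_2(x) = 3 > 0

ℤ_2 = {x ∈ ℚ_2 : v_2(x) ≥ 0} and ℤ_2^× = {x ∈ ℤ_2 : v_2(x) = 0}. Here v_2(312) = v_2(num) − v_2(den) = 3; compare against these criteria.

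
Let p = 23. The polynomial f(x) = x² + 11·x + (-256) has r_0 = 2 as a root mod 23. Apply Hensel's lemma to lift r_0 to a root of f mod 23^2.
r_1 = 370 (mod 529)

Hensel: r_{i+1} = r_i − f(r_i)·(f′(r_i))^{-1} mod 23^{i+2}, f′(x) = 2x + 11. Iterate:
  r_0 = 2 (mod 23)
  r_1 = 370 (mod 529)
Final: r = 370 satisfies f(r) ≡ 0 mod 23^2.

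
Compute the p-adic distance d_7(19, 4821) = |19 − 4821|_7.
d_7(19, 4821) = 1/2401

Step 1 — x − y = 19 − 4821 = -4802. Step 2 — v_7(-4802) = 4 (factor: -4802 = −(7^4 · 2); the sign does not affect v_p). Step 3 — |x − y|_7 = 7^{-4} = 1/2401.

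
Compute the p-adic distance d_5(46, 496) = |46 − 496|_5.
d_5(46, 496) = 1/25

Step 1 — x − y = 46 − 496 = -450. Step 2 — v_5(-450) = 2 (factor: -450 = −(5^2 · 18); the sign does not affect v_p). Step 3 — |x − y|_5 = 5^{-2} = 1/25.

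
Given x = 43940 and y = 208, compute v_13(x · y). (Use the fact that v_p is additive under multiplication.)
v_13(9139520) = 4

v_p(x) = 3 (factor: 43940 = 13^3 · 20); v_p(y) = 1 (factor: 208 = 13^1 · 16). Additivity: v_p(xy) = v_p(x) + v_p(y) = 3 + 1 = 4. (Direct check: xy = 9139520 = 13^4 · (320).)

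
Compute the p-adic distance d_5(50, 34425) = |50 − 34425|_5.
d_5(50, 34425) = 1/3125

Step 1 — x − y = 50 − 34425 = -34375. Step 2 — v_5(-34375) = 5 (factor: -34375 = −(5^5 · 11); the sign does not affect v_p). Step 3 — |x − y|_5 = 5^{-5} = 1/3125.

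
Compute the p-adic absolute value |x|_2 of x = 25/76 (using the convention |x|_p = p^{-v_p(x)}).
|25/76|_2 = 4

Step 1 — compute v_2(x) by factoring powers of 2 out of the numerator and denominator: v_2(25/76) = -2. Step 2 — apply |x|_p = p^{-v_p(x)} = 2^{2} = 4.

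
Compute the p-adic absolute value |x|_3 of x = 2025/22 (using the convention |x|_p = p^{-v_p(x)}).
|2025/22|_3 = 1/81

Step 1 — compute v_3(x) by factoring powers of 3 out of the numerator and denominator: v_3(2025/22) = 4. Step 2 — apply |x|_p = p^{-v_p(x)} = 3^{-4} = 1/81.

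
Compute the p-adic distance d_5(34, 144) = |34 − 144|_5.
d_5(34, 144) = 1/5

Step 1 — x − y = 34 − 144 = -110. Step 2 — v_5(-110) = 1 (factor: -110 = −(5^1 · 22); the sign does not affect v_p). Step 3 — |x − y|_5 = 5^{-1} = 1/5.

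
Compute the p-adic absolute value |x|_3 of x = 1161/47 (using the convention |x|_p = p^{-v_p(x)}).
|1161/47|_3 = 1/27

Step 1 — compute v_3(x) by factoring powers of 3 out of the numerator and denominator: v_3(1161/47) = 3. Step 2 — apply |x|_p = p^{-v_p(x)} = 3^{-3} = 1/27.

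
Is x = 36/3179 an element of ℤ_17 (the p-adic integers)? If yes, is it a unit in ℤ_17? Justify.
x ∉ ℤ_17 (v_17(x) = -2 < 0)

ℤ_17 = {x ∈ ℚ_17 : v_17(x) ≥ 0} and ℤ_17^× = {x ∈ ℤ_17 : v_17(x) = 0}. Here v_17(36/3179) = v_17(num) − v_17(den) = -2; compare against these criteria.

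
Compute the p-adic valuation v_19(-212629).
v_19(-212629) = 3

v_19(n) is the largest exponent k such that 19^k divides n. Factor out: -212629 = -19^3 · 31. (Sign doesn't affect v_p.) So v_19(-212629) = 3.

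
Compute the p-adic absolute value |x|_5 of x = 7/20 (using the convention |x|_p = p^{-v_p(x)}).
|7/20|_5 = 5

Step 1 — compute v_5(x) by factoring powers of 5 out of the numerator and denominator: v_5(7/20) = -1. Step 2 — apply |x|_p = p^{-v_p(x)} = 5^{1} = 5.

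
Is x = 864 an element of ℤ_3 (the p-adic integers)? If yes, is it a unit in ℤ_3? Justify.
x ∈ ℤ_3 but not a unit; v_3(x) = 3 > 0

ℤ_3 = {x ∈ ℚ_3 : v_3(x) ≥ 0} and ℤ_3^× = {x ∈ ℤ_3 : v_3(x) = 0}. Here v_3(864) = v_3(num) − v_3(den) = 3; compare against these criteria.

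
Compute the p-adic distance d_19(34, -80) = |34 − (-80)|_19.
d_19(34, -80) = 1/19

Step 1 — x − y = 34 − (-80) = 114. Step 2 — v_19(114) = 1 (factor: 114 = (19^1 · 6); the sign does not affect v_p). Step 3 — |x − y|_19 = 19^{-1} = 1/19.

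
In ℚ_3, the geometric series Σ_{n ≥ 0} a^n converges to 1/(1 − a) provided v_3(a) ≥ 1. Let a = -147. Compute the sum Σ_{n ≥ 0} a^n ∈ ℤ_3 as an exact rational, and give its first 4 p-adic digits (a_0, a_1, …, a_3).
Σ a^n = 1/(1 − a) = 1/148;  first 4 digits = (1, 2, 2, 1)

v_3(a) = 1 ≥ 1, so the series converges in ℤ_3 to 1/(1 − a) = 1/(1 − (-147)) = 1/148. Expand this rational in ℤ_3: compute digits iteratively via d_i = x_i mod 3, x_{i+1} = (x_i − d_i)/3. The first 4 digits are (1, 2, 2, 1).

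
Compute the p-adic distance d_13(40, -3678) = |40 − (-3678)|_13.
d_13(40, -3678) = 1/169

Step 1 — x − y = 40 − (-3678) = 3718. Step 2 — v_13(3718) = 2 (factor: 3718 = (13^2 · 22); the sign does not affect v_p). Step 3 — |x − y|_13 = 13^{-2} = 1/169.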